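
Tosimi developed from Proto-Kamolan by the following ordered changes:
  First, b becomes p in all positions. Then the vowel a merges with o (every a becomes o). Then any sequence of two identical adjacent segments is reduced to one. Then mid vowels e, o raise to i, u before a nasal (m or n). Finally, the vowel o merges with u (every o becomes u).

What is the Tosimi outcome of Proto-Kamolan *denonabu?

dinunupu

Tosimi: start from *denonabu.
  rule 1 (unconditioned shift): denonabu → denonapu
  rule 2 (vowel merger): denonapu → denonopu
  rule 3: no change — denonopu
  rule 4 (pre-nasal raising): denonopu → dinunopu
  rule 5 (vowel merger): dinunopu → dinunupu
  ⇒ Tosimi dinunupu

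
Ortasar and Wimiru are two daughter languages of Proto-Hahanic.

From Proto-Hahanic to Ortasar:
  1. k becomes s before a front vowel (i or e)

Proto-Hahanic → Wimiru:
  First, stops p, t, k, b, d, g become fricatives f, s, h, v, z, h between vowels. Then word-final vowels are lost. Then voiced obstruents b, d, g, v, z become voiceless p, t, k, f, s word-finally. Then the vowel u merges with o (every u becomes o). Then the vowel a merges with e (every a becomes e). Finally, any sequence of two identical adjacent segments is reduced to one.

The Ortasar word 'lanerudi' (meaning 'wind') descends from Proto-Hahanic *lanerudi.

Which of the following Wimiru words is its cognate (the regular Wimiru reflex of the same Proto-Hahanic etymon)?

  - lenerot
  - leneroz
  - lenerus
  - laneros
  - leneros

leneros

Wimiru: *lanerudi > laneruzi > laneruz > lanerus > laneros > leneros  (by intervocalic lenition, apocope, final devoicing, vowel merger, vowel merger)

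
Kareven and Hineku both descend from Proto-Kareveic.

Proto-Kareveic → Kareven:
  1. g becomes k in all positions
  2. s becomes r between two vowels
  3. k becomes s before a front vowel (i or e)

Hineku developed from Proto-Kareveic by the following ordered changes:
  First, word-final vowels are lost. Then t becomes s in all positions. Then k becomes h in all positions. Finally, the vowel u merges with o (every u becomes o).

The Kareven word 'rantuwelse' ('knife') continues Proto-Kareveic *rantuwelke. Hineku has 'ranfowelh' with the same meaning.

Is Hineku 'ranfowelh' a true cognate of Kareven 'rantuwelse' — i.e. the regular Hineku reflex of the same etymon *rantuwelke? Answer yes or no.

no

Derive the expected Hineku reflex of *rantuwelke:
Hineku: *rantuwelke > rantuwelk > ransuwelk > ransuwelh > ransowelh  (by apocope, unconditioned shift, unconditioned shift, vowel merger)
The regular Hineku reflex would be 'ransowelh', but the attested form is 'ranfowelh'. The correspondence is irregular, so they are not cognates (the Hineku form has a different source).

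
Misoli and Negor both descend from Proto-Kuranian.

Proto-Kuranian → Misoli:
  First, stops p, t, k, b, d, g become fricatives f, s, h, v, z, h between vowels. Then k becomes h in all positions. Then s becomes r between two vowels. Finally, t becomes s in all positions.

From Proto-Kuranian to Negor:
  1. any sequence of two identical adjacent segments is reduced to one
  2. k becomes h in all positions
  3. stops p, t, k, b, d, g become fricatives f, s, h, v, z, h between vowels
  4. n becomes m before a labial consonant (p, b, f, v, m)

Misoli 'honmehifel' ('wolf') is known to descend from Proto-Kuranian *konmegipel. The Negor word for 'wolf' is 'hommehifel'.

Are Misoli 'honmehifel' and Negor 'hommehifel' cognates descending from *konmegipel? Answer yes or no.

yes

Derive the expected Negor reflex of *konmegipel:
Negor: start from *konmegipel.
  rule 1: no change — konmegipel
  rule 2 (unconditioned shift): konmegipel → honmegipel
  rule 3 (intervocalic lenition): honmegipel → honmehifel
  rule 4 (nasal place assimilation): honmehifel → hommehifel
  ⇒ Negor hommehifel
Negor 'hommehifel' matches the regular reflex exactly, so the pair is cognate.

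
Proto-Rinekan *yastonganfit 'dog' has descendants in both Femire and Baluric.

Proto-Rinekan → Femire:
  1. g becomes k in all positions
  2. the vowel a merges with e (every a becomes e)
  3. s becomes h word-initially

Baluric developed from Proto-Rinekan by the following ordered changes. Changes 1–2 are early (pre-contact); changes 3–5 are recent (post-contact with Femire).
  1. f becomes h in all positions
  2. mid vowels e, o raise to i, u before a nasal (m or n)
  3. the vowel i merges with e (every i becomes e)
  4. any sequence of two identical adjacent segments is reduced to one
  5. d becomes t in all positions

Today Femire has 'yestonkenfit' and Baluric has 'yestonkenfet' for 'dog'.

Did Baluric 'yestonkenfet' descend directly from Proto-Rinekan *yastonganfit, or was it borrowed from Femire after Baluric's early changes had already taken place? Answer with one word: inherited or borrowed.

If inherited, *yastonganfit would pass through all of Baluric's changes:
Baluric: start from *yastonganfit.
  rule 1 (unconditioned shift): yastonganfit → yastonganhit
  rule 2 (pre-nasal raising): yastonganhit → yastunganhit
  rule 3 (vowel merger): yastunganhit → yastunganhet
  rule 4: no change — yastunganhet
  rule 5: no change — yastunganhet
  ⇒ Baluric yastunganhet
If borrowed from Femire 'yestonkenfit' after the early changes, it would undergo only the recent ones:
  rule 3 (vowel merger): yestonkenfit → yestonkenfet
  rule 4 (degemination): no change (yestonkenfet)
  rule 5 (unconditioned shift): no change (yestonkenfet)
  ⇒ as a loan: yestonkenfet
Baluric 'yestonkenfet' matches the loan outcome 'yestonkenfet', not the inherited 'yastunganhet' — it skipped the early Baluric changes, so it was borrowed from Femire.

borrowed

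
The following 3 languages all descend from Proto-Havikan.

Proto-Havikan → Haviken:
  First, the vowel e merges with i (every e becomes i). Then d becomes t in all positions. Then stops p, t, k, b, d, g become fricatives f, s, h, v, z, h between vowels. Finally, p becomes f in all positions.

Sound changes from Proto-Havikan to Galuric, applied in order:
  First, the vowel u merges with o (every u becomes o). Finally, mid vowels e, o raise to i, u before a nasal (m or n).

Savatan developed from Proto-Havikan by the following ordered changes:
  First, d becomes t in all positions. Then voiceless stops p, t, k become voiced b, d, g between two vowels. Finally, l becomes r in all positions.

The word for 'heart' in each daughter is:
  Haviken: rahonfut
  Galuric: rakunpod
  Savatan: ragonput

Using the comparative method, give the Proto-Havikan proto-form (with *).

Position 7: Haviken has u, Galuric has o, Savatan has u. Haviken preserves u here (none of its changes turn any other segment into u), so the proto-segment is *u.
Position 8: Haviken has t, Galuric has d, Savatan has t. Galuric preserves d here (none of its changes turn any other segment into d), so the proto-segment is *d.
Position 6: Haviken has f, Galuric has p, Savatan has p. Galuric preserves p here (none of its changes turn any other segment into p), so the proto-segment is *p.
Verify the candidate proto-form against each daughter:
Haviken: *rakonpud > rakonput > rahonput > rahonfut  (by unconditioned shift, intervocalic lenition, unconditioned shift)
Galuric: *rakonpud
  rakonpud → rakonpod   [vowel merger]
  rakonpod → rakunpod   [pre-nasal raising]
  giving Galuric rakunpod.
Savatan: start from *rakonpud.
  rule 1 (unconditioned shift): rakonpud → rakonput
  rule 2 (intervocalic voicing): rakonput → ragonput
  rule 3: no change — ragonput
  ⇒ Savatan ragonput
Only *rakonpud yields all of Haviken rahonfut, Galuric rakunpod, Savatan ragonput.

*rakonpud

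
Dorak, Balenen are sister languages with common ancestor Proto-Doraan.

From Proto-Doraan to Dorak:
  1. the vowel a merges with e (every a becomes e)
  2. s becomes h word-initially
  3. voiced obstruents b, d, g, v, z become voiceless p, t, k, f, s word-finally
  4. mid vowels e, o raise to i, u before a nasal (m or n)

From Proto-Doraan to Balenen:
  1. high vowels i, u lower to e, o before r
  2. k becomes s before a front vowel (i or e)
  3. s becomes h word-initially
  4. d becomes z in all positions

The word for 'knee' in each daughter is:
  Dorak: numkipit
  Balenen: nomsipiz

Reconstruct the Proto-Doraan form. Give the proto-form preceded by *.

*nomkipid

Position 2: Dorak has u, Balenen has o. Taking the neighbouring segments as reconstructed: Dorak u could go back to *o or *u; Balenen o can only go back to *o — the one source consistent with every daughter is *o.
Position 8: Dorak has t, Balenen has z. Taking the neighbouring segments as reconstructed: Dorak t could go back to *t or *d; Balenen z could go back to *d or *z — the one source consistent with every daughter is *d.
Position 4: Dorak has k, Balenen has s. Taking the neighbouring segments as reconstructed: Dorak k can only go back to *k; Balenen s could go back to *k or *s — the one source consistent with every daughter is *k.
Verify the candidate proto-form against each daughter:
Dorak: *nomkipid > nomkipit > numkipit  (by final devoicing, pre-nasal raising)
Balenen: start from *nomkipid.
  rule 1: no change — nomkipid
  rule 2 (palatalisation): nomkipid → nomsipid
  rule 3: no change — nomsipid
  rule 4 (unconditioned shift): nomsipid → nomsipiz
  ⇒ Balenen nomsipiz
*nomkipid is the unique common source.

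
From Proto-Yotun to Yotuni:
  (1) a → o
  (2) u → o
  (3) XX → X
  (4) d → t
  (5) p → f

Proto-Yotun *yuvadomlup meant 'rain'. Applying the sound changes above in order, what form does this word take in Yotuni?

Yotuni: *yuvadomlup
  yuvadomlup → yuvodomlup   [vowel merger]
  yuvodomlup → yovodomlop   [vowel merger]
  yovodomlop (rule 3 does not apply)
  yovodomlop → yovotomlop   [unconditioned shift]
  yovotomlop → yovotomlof   [unconditioned shift]
  giving Yotuni yovotomlof.

yovotomlof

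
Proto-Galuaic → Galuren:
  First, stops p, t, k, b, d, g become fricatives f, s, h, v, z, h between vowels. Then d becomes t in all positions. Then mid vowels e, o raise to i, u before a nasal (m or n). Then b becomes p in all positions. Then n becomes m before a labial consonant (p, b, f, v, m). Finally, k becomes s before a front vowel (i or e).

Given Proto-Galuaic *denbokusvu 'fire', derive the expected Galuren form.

Galuren: start from *denbokusvu.
  rule 1 (intervocalic lenition): denbokusvu → denbohusvu
  rule 2 (unconditioned shift): denbohusvu → tenbohusvu
  rule 3 (pre-nasal raising): tenbohusvu → tinbohusvu
  rule 4 (unconditioned shift): tinbohusvu → tinpohusvu
  rule 5 (nasal place assimilation): tinpohusvu → timpohusvu
  rule 6: no change — timpohusvu
  ⇒ Galuren timpohusvu

timpohusvu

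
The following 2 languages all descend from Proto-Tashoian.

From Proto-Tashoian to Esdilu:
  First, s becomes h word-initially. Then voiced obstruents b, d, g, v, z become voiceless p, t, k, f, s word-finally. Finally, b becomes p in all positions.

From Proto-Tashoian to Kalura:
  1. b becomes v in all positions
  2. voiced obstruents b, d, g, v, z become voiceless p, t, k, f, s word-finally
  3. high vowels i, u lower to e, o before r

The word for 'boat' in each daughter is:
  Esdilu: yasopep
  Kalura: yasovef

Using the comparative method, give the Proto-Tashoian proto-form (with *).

*yasobeb

Position 7: Esdilu has p, Kalura has f. Taking the neighbouring segments as reconstructed: Esdilu p could go back to *p or *b; Kalura f could go back to *b or *f or *v — the one source consistent with every daughter is *b.
Position 5: Esdilu has p, Kalura has v. Taking the neighbouring segments as reconstructed: Esdilu p could go back to *p or *b; Kalura v could go back to *b or *v — the one source consistent with every daughter is *b.
This points to *yasobeb. Verify forward in each daughter:
Esdilu: *yasobeb > yasobep > yasopep  (by final devoicing, unconditioned shift)
Kalura: *yasobeb
  yasobeb → yasovev   [unconditioned shift]
  yasovev → yasovef   [final devoicing]
  yasovef (rule 3 does not apply)
  giving Kalura yasovef.
No other proto-form is consistent with every reflex, so the reconstruction is *yasobeb.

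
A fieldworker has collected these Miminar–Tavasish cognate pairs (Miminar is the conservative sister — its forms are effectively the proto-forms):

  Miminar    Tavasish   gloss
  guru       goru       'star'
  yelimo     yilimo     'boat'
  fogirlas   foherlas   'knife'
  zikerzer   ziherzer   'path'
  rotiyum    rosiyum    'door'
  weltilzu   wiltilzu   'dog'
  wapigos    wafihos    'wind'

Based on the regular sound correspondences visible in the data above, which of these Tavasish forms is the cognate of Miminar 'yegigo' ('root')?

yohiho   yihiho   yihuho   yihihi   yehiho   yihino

yelimo ~ yilimo, weltilzu ~ wiltilzu — Miminar e corresponds to Tavasish i after a consonant, before a consonant other than r, m, n, p, b, f, v.
fogirlas ~ foherlas — Miminar g corresponds to Tavasish h between vowels (before a front vowel).
wapigos ~ wafihos — Miminar g corresponds to Tavasish h between vowels (before a back vowel).
Applying these to Miminar 'yegigo':
  yegigo → yigigo   (e→i after a consonant, before a consonant other than r, m, n, p, b, f, v)
  yigigo → yihigo   (g→h between vowels (before a front vowel))
  yihigo → yihiho   (g→h between vowels (before a back vowel))
So the Tavasish cognate is 'yihiho'.

yihiho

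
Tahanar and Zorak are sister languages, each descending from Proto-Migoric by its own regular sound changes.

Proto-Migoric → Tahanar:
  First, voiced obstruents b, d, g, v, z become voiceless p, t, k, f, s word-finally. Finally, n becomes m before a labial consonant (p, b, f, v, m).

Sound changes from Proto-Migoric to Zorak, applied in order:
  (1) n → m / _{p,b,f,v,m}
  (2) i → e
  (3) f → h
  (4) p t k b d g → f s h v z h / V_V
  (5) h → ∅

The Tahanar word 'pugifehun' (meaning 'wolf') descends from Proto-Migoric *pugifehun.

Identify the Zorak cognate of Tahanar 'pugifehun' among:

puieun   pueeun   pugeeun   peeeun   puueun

Zorak: *pugifehun
  pugifehun (rule 1 does not apply)
  pugifehun → pugefehun   [vowel merger]
  pugefehun → pugehehun   [unconditioned shift]
  pugehehun → puhehehun   [intervocalic lenition]
  puhehehun → pueeun   [h-loss]
  giving Zorak pueeun.
The other candidates each miss or misapply at least one Zorak change.

pueeun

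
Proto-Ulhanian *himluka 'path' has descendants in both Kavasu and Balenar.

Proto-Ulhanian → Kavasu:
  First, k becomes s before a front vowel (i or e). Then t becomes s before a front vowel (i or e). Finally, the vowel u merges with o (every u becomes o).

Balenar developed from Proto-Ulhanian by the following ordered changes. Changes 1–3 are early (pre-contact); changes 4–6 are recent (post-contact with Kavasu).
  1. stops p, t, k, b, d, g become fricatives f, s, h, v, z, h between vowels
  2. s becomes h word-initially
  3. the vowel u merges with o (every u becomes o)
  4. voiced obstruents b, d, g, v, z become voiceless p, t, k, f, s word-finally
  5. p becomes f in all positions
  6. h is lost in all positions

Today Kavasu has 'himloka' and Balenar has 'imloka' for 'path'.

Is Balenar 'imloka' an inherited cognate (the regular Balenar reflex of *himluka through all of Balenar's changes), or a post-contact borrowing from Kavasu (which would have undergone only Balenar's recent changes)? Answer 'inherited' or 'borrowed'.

If inherited, *himluka would pass through all of Balenar's changes:
Balenar: *himluka
  himluka → himluha   [intervocalic lenition]
  himluha (rule 2 does not apply)
  himluha → himloha   [vowel merger]
  himloha (rule 4 does not apply)
  himloha (rule 5 does not apply)
  himloha → imloa   [h-loss]
  giving Balenar imloa.
If borrowed from Kavasu 'himloka' after the early changes, it would undergo only the recent ones:
  rule 4 (final devoicing): no change (himloka)
  rule 5 (unconditioned shift): no change (himloka)
  rule 6 (h-loss): himloka → imloka
  ⇒ as a loan: imloka
Balenar 'imloka' matches the loan outcome 'imloka', not the inherited 'imloa' — it skipped the early Balenar changes, so it was borrowed from Kavasu.

borrowed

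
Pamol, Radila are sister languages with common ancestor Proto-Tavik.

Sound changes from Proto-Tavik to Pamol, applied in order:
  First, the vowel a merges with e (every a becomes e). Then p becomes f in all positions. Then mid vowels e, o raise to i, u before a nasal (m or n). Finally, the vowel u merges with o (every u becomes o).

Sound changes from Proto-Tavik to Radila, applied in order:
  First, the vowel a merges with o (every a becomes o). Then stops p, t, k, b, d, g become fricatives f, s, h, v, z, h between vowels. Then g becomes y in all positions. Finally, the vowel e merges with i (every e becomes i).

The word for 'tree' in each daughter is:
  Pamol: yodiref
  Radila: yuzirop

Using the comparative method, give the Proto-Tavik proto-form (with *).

Position 3: Pamol has d, Radila has z. Pamol preserves d here (none of its changes turn any other segment into d), so the proto-segment is *d.
Position 2: Pamol has o, Radila has u. Radila preserves u here (none of its changes turn any other segment into u), so the proto-segment is *u.
Position 6: Pamol has e, Radila has o. Taking the neighbouring segments as reconstructed: Pamol e could go back to *a or *e; Radila o could go back to *a or *o — the one source consistent with every daughter is *a.
Continuing position by position gives *yudirap; check it forward:
Pamol: *yudirap > yudirep > yudiref > yodiref  (by vowel merger, unconditioned shift, vowel merger)
Radila: *yudirap > yudirop > yuzirop  (by vowel merger, intervocalic lenition)
Only *yudirap yields all of Pamol yodiref, Radila yuzirop.

*yudirap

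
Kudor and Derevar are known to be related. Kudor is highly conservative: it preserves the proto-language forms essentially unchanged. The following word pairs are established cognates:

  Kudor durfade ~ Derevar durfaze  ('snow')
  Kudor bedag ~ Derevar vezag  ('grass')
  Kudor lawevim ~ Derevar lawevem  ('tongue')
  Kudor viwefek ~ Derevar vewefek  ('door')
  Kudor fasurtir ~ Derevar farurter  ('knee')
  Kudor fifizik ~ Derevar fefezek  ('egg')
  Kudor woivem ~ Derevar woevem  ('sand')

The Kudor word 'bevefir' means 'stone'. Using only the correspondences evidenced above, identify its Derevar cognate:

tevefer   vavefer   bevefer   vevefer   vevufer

bedag ~ vezag — Kudor b corresponds to Derevar v word-initially before a front vowel.
fasurtir ~ farurter — Kudor i corresponds to Derevar e after a consonant, before r.
Applying these to Kudor 'bevefir':
  bevefir → vevefir   (b→v word-initially before a front vowel)
  vevefir → vevefer   (i→e after a consonant, before r)
So the Derevar cognate is 'vevefer'.

vevefer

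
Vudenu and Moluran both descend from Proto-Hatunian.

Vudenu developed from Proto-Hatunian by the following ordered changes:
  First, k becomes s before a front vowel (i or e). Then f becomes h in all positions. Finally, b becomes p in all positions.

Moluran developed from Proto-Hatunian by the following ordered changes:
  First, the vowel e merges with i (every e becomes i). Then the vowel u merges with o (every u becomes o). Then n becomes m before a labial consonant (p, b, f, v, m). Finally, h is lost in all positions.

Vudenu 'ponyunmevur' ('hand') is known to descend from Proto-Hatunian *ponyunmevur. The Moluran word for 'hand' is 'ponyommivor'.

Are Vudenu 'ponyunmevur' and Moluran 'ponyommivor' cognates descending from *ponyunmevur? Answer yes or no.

Derive the expected Moluran reflex of *ponyunmevur:
Moluran: *ponyunmevur
  ponyunmevur → ponyunmivur   [vowel merger]
  ponyunmivur → ponyonmivor   [vowel merger]
  ponyonmivor → ponyommivor   [nasal place assimilation]
  ponyommivor (rule 4 does not apply)
  giving Moluran ponyommivor.
Moluran 'ponyommivor' matches the regular reflex exactly, so the pair is cognate.

yes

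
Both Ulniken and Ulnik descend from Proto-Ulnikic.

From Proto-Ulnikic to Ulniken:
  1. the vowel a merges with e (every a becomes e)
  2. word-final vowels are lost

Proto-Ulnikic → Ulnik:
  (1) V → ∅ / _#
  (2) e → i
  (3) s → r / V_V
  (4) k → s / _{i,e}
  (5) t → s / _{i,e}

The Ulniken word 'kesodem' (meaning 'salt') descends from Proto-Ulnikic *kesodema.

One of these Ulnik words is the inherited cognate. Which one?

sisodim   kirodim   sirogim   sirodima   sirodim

sirodim

Ulnik: start from *kesodema.
  rule 1 (apocope): kesodema → kesodem
  rule 2 (vowel merger): kesodem → kisodim
  rule 3 (rhotacism): kisodim → kirodim
  rule 4 (palatalisation): kirodim → sirodim
  rule 5: no change — sirodim
  ⇒ Ulnik sirodim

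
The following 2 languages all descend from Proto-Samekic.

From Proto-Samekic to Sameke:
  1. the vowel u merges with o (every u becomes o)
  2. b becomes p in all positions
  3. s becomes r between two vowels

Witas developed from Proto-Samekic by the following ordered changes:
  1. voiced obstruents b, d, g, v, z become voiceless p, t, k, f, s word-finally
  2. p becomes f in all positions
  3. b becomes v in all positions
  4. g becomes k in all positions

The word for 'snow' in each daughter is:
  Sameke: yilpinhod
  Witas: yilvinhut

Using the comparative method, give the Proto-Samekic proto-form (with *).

*yilbinhud

Position 8: Sameke has o, Witas has u. Witas preserves u here (none of its changes turn any other segment into u), so the proto-segment is *u.
Position 4: Sameke has p, Witas has v. Taking the neighbouring segments as reconstructed: Sameke p could go back to *p or *b; Witas v could go back to *b or *v — the one source consistent with every daughter is *b.
Continuing position by position gives *yilbinhud; check it forward:
Sameke: *yilbinhud
  yilbinhud → yilbinhod   [vowel merger]
  yilbinhod → yilpinhod   [unconditioned shift]
  yilpinhod (rule 3 does not apply)
  giving Sameke yilpinhod.
Witas: *yilbinhud
  yilbinhud → yilbinhut   [final devoicing]
  yilbinhut (rule 2 does not apply)
  yilbinhut → yilvinhut   [unconditioned shift]
  yilvinhut (rule 4 does not apply)
  giving Witas yilvinhut.
*yilbinhud is the unique common source.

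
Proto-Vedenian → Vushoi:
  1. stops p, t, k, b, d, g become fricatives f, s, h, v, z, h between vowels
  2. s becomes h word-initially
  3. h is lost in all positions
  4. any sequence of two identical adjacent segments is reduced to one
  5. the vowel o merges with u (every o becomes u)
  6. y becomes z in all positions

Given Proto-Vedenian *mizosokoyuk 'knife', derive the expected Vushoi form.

mizusuzuk

Vushoi: start from *mizosokoyuk.
  rule 1 (intervocalic lenition): mizosokoyuk → mizosohoyuk
  rule 2: no change — mizosohoyuk
  rule 3 (h-loss): mizosohoyuk → mizosooyuk
  rule 4 (degemination): mizosooyuk → mizosoyuk
  rule 5 (vowel merger): mizosoyuk → mizusuyuk
  rule 6 (unconditioned shift): mizusuyuk → mizusuzuk
  ⇒ Vushoi mizusuzuk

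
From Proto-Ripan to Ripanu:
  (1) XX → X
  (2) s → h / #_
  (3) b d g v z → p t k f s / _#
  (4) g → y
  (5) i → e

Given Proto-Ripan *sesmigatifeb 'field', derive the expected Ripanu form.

hesmeyatefep

Ripanu: *sesmigatifeb > hesmigatifeb > hesmigatifep > hesmiyatifep > hesmeyatefep  (by debuccalisation, final devoicing, unconditioned shift, vowel merger)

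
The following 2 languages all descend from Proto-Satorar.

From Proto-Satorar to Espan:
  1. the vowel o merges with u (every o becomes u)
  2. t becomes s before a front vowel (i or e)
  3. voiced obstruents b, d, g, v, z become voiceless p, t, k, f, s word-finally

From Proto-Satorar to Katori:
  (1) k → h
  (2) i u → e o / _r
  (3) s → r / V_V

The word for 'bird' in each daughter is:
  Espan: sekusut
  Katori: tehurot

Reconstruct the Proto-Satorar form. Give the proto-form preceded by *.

*tekusot

Position 1: Espan has s, Katori has t. Katori preserves t here (none of its changes turn any other segment into t), so the proto-segment is *t.
Position 5: Espan has s, Katori has r. Taking the neighbouring segments as reconstructed: Espan s can only go back to *s; Katori r can only go back to *s — the one source consistent with every daughter is *s.
Position 3: Espan has k, Katori has h. Taking the neighbouring segments as reconstructed: Espan k can only go back to *k; Katori h could go back to *k or *h — the one source consistent with every daughter is *k.
This points to *tekusot. Verify forward in each daughter:
Espan: start from *tekusot.
  rule 1 (vowel merger): tekusot → tekusut
  rule 2 (palatalisation): tekusut → sekusut
  rule 3: no change — sekusut
  ⇒ Espan sekusut
Katori: *tekusot
  tekusot → tehusot   [unconditioned shift]
  tehusot (rule 2 does not apply)
  tehusot → tehurot   [rhotacism]
  giving Katori tehurot.
Only *tekusot yields all of Espan sekusut, Katori tehurot.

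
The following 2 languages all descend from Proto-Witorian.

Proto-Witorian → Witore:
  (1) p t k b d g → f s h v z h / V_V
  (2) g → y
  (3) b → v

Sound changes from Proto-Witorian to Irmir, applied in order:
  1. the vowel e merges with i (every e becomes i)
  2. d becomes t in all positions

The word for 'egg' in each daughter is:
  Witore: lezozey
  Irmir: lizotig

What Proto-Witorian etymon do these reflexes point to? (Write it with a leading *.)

Position 5: Witore has z, Irmir has t. Taking the neighbouring segments as reconstructed: Witore z could go back to *d or *z; Irmir t could go back to *t or *d — the one source consistent with every daughter is *d.
Position 7: Witore has y, Irmir has g. Irmir preserves g here (none of its changes turn any other segment into g), so the proto-segment is *g.
This points to *lezodeg. Verify forward in each daughter:
Witore: start from *lezodeg.
  rule 1 (intervocalic lenition): lezodeg → lezozeg
  rule 2 (unconditioned shift): lezozeg → lezozey
  rule 3: no change — lezozey
  ⇒ Witore lezozey
Irmir: *lezodeg > lizodig > lizotig  (by vowel merger, unconditioned shift)
*lezodeg is the unique common source.

*lezodeg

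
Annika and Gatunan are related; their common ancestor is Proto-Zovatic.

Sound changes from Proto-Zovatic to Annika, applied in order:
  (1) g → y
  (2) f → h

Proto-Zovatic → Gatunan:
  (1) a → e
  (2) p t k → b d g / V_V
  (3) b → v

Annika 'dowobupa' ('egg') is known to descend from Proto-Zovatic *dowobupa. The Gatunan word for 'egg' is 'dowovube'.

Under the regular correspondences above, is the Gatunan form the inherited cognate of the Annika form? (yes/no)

Derive the expected Gatunan reflex of *dowobupa:
Gatunan: *dowobupa > dowobupe > dowobube > dowovuve  (by vowel merger, intervocalic voicing, unconditioned shift)
The regular Gatunan reflex would be 'dowovuve', but the attested form is 'dowovube'. The correspondence is irregular, so they are not cognates (the Gatunan form has a different source).

no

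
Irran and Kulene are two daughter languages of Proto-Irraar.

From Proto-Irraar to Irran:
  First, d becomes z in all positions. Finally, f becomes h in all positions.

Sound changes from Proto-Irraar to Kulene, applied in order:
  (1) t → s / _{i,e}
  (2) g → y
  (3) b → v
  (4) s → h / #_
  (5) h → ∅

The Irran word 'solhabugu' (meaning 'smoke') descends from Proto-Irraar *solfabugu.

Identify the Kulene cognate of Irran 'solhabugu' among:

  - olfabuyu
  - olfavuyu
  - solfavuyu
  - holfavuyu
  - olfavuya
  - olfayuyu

Kulene: *solfabugu > solfabuyu > solfavuyu > holfavuyu > olfavuyu  (by unconditioned shift, unconditioned shift, debuccalisation, h-loss)

olfavuyu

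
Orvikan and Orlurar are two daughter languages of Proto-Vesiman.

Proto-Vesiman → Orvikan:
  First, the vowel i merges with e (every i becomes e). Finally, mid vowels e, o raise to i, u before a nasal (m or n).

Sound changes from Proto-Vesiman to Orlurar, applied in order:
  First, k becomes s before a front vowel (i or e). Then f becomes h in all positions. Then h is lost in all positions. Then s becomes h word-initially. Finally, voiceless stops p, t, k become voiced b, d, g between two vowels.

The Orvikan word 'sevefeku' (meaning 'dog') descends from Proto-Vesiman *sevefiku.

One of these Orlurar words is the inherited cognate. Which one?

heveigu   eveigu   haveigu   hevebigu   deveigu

Orlurar: *sevefiku > sevehiku > seveiku > heveiku > heveigu  (by unconditioned shift, h-loss, debuccalisation, intervocalic voicing)
The other candidates each miss or misapply at least one Orlurar change.

heveigu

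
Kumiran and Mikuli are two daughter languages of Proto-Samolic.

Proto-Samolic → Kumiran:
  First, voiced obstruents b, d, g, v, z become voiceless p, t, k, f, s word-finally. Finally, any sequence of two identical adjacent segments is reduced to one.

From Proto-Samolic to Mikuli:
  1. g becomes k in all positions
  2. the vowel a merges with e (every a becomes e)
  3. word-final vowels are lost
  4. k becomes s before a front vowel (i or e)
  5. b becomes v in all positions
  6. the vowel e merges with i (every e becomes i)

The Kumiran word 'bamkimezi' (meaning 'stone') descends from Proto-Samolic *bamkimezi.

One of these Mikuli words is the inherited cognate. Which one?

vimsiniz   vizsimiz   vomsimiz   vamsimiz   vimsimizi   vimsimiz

vimsimiz

Mikuli: *bamkimezi > bemkimezi > bemkimez > bemsimez > vemsimez > vimsimiz  (by vowel merger, apocope, palatalisation, unconditioned shift, vowel merger)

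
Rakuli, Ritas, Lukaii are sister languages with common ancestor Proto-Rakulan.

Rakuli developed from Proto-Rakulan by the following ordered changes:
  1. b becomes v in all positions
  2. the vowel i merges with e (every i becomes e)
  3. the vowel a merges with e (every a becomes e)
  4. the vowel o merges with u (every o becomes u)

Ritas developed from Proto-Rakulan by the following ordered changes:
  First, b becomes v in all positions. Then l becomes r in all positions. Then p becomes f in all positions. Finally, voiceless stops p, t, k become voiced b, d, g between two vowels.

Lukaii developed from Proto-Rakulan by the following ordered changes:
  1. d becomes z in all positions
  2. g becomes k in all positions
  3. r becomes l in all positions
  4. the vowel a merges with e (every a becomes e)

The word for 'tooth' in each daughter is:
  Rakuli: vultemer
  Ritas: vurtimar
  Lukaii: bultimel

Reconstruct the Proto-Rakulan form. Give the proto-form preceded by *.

Position 7: Rakuli has e, Ritas has a, Lukaii has e. Ritas preserves a here (none of its changes turn any other segment into a), so the proto-segment is *a.
Position 3: Rakuli has l, Ritas has r, Lukaii has l. Rakuli preserves l here (none of its changes turn any other segment into l), so the proto-segment is *l.
Position 5: Rakuli has e, Ritas has i, Lukaii has i. Ritas preserves i here (none of its changes turn any other segment into i), so the proto-segment is *i.
Verify the candidate proto-form against each daughter:
Rakuli: start from *bultimar.
  rule 1 (unconditioned shift): bultimar → vultimar
  rule 2 (vowel merger): vultimar → vultemar
  rule 3 (vowel merger): vultemar → vultemer
  rule 4: no change — vultemer
  ⇒ Rakuli vultemer
Ritas: *bultimar
  bultimar → vultimar   [unconditioned shift]
  vultimar → vurtimar   [unconditioned shift]
  vurtimar (rule 3 does not apply)
  vurtimar (rule 4 does not apply)
  giving Ritas vurtimar.
Lukaii: *bultimar > bultimal > bultimel  (by unconditioned shift, vowel merger)
No other proto-form is consistent with every reflex, so the reconstruction is *bultimar.

*bultimar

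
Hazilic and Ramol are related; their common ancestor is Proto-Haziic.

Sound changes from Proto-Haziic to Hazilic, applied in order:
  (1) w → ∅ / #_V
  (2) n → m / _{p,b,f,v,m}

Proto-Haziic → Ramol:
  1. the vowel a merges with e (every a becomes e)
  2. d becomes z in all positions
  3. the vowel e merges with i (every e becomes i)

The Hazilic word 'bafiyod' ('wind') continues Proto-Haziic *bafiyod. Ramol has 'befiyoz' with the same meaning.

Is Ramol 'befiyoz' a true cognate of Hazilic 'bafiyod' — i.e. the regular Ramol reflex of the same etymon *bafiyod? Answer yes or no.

no

Derive the expected Ramol reflex of *bafiyod:
Ramol: start from *bafiyod.
  rule 1 (vowel merger): bafiyod → befiyod
  rule 2 (unconditioned shift): befiyod → befiyoz
  rule 3 (vowel merger): befiyoz → bifiyoz
  ⇒ Ramol bifiyoz
The regular Ramol reflex would be 'bifiyoz', but the attested form is 'befiyoz'. The correspondence is irregular, so they are not cognates (the Ramol form has a different source).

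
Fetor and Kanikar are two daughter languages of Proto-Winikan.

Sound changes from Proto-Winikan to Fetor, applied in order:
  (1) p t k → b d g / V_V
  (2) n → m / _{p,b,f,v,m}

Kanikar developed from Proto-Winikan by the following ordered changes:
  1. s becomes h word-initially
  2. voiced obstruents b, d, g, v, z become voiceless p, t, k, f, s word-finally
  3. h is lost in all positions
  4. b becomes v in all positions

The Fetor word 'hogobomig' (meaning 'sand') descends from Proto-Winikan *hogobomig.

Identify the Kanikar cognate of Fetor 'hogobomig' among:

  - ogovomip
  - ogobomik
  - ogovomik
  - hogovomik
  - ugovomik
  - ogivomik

ogovomik

Kanikar: start from *hogobomig.
  rule 1: no change — hogobomig
  rule 2 (final devoicing): hogobomig → hogobomik
  rule 3 (h-loss): hogobomik → ogobomik
  rule 4 (unconditioned shift): ogobomik → ogovomik
  ⇒ Kanikar ogovomik
Among the options, 'ogovomik' alone shows every Kanikar change applied in order.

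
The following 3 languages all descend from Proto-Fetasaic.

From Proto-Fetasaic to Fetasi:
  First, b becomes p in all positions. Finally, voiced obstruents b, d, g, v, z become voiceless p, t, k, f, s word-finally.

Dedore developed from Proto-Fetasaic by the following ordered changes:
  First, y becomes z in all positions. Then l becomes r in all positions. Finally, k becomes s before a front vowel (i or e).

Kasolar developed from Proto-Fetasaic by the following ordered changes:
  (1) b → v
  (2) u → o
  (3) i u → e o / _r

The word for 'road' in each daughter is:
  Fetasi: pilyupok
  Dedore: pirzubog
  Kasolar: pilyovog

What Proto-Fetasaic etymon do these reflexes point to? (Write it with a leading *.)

*pilyubog

Position 3: Fetasi has l, Dedore has r, Kasolar has l. Fetasi preserves l here (none of its changes turn any other segment into l), so the proto-segment is *l.
Position 6: Fetasi has p, Dedore has b, Kasolar has v. Dedore preserves b here (none of its changes turn any other segment into b), so the proto-segment is *b.
Position 8: Fetasi has k, Dedore has g, Kasolar has g. Dedore preserves g here (none of its changes turn any other segment into g), so the proto-segment is *g.
Verify the candidate proto-form against each daughter:
Fetasi: start from *pilyubog.
  rule 1 (unconditioned shift): pilyubog → pilyupog
  rule 2 (final devoicing): pilyupog → pilyupok
  ⇒ Fetasi pilyupok
Dedore: *pilyubog > pilzubog > pirzubog  (by unconditioned shift, unconditioned shift)
Kasolar: start from *pilyubog.
  rule 1 (unconditioned shift): pilyubog → pilyuvog
  rule 2 (vowel merger): pilyuvog → pilyovog
  rule 3: no change — pilyovog
  ⇒ Kasolar pilyovog
*pilyubog is the unique common source.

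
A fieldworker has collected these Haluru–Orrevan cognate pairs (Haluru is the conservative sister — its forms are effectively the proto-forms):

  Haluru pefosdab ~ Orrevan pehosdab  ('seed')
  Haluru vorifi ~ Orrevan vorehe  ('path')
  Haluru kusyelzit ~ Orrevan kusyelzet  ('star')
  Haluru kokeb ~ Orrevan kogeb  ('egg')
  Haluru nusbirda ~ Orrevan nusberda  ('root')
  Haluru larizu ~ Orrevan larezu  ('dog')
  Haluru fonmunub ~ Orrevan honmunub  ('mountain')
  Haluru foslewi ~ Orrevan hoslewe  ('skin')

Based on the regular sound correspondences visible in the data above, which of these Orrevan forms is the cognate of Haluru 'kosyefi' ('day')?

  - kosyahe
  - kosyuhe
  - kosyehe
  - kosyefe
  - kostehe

kosyehe

vorifi ~ vorehe — Haluru f corresponds to Orrevan h between vowels (before a front vowel).
vorifi ~ vorehe, foslewi ~ hoslewe — Haluru i corresponds to Orrevan e word-finally.
Applying these to Haluru 'kosyefi':
  kosyefi → kosyehi   (f→h between vowels (before a front vowel))
  kosyehi → kosyehe   (i→e word-finally)
So the Orrevan cognate is 'kosyehe'.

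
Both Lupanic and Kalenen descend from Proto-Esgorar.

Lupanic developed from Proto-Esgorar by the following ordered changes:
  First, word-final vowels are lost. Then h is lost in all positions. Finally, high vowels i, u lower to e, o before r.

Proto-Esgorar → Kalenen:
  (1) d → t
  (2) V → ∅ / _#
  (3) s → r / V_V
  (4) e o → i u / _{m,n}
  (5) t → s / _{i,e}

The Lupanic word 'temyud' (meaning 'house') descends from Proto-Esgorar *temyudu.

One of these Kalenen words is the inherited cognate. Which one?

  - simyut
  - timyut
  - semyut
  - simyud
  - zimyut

simyut

Kalenen: start from *temyudu.
  rule 1 (unconditioned shift): temyudu → temyutu
  rule 2 (apocope): temyutu → temyut
  rule 3: no change — temyut
  rule 4 (pre-nasal raising): temyut → timyut
  rule 5 (palatalisation): timyut → simyut
  ⇒ Kalenen simyut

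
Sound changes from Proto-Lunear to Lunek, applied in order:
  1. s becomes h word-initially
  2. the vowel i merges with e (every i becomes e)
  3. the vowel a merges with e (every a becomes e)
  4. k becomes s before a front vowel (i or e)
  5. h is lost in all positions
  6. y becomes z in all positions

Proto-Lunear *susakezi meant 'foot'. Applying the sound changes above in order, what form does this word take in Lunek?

useseze

Lunek: *susakezi
  susakezi → husakezi   [debuccalisation]
  husakezi → husakeze   [vowel merger]
  husakeze → husekeze   [vowel merger]
  husekeze → huseseze   [palatalisation]
  huseseze → useseze   [h-loss]
  useseze (rule 6 does not apply)
  giving Lunek useseze.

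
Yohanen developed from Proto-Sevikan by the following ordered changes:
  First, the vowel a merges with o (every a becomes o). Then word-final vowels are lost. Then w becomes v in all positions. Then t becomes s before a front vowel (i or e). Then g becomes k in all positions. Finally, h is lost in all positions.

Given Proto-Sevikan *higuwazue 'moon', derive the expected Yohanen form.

Yohanen: *higuwazue > higuwozue > higuwozu > higuvozu > hikuvozu > ikuvozu  (by vowel merger, apocope, unconditioned shift, unconditioned shift, h-loss)

ikuvozu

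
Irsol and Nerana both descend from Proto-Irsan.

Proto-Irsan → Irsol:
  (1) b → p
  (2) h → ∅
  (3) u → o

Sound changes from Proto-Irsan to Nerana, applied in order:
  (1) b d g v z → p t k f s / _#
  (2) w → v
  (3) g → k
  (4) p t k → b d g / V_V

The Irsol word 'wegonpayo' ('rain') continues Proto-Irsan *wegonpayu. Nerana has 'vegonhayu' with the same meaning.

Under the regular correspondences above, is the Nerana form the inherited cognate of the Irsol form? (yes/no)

no

Derive the expected Nerana reflex of *wegonpayu:
Nerana: start from *wegonpayu.
  rule 1: no change — wegonpayu
  rule 2 (unconditioned shift): wegonpayu → vegonpayu
  rule 3 (unconditioned shift): vegonpayu → vekonpayu
  rule 4 (intervocalic voicing): vekonpayu → vegonpayu
  ⇒ Nerana vegonpayu
The regular Nerana reflex would be 'vegonpayu', but the attested form is 'vegonhayu'. The correspondence is irregular, so they are not cognates (the Nerana form has a different source).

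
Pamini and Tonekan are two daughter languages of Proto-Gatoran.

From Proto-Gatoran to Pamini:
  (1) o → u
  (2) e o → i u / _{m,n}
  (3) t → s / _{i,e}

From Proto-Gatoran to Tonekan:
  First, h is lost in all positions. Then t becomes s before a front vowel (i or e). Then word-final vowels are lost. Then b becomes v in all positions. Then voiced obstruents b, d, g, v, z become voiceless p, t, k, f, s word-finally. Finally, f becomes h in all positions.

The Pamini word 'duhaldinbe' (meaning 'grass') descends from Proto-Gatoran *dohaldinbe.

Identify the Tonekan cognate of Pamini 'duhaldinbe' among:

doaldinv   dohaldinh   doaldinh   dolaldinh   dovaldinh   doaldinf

Tonekan: *dohaldinbe
  dohaldinbe → doaldinbe   [h-loss]
  doaldinbe (rule 2 does not apply)
  doaldinbe → doaldinb   [apocope]
  doaldinb → doaldinv   [unconditioned shift]
  doaldinv → doaldinf   [final devoicing]
  doaldinf → doaldinh   [unconditioned shift]
  giving Tonekan doaldinh.
Only 'doaldinh' matches the regular Tonekan development of *dohaldinbe.

doaldinh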